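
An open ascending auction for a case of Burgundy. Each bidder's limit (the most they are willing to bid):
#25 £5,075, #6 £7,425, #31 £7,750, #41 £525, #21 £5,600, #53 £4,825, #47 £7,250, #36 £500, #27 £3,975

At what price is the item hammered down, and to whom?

Rule: the price rises until one bidder remains; the winner pays the price at which the last rival dropped out.
Limits ranked: 7,750 (#31) > 7,425 (#6) > 7,250 (#47) > 5,600 (#21) > 5,075 (#25) > 4,825 (#53) > …
Once the price passes £7,425, only #31 is left; the hammer falls at #6's limit of £7,425.

#31 wins at £7,425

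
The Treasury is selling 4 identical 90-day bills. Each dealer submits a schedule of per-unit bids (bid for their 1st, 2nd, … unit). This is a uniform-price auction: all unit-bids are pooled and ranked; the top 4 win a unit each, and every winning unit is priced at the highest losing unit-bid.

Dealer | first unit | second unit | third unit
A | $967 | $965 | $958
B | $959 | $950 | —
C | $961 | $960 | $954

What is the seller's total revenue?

Total revenue: $3,836

Merging the schedules and taking the best 4: 967 (A-1), 965 (A-2), 961 (C-1), 960 (C-2)
The (k+1)-th unit-bid is $959.
Allocation: A 2, C 2. Every unit priced at $959.
Revenue = 4 × 959 = $3,836.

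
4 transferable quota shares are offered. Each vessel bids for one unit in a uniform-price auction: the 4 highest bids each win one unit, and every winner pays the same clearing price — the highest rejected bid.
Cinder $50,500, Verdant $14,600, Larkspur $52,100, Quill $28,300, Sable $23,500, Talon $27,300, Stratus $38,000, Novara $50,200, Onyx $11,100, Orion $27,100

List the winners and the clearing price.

Larkspur, Cinder, Novara, Stratus; each pays $28,300

Sorting: 52,100 (Larkspur), 50,500 (Cinder), 50,200 (Novara), 38,000 (Stratus), 28,300 (Quill), 27,300 (Talon), …
The 4 highest are Larkspur, Cinder, Novara, Stratus.
Highest unsuccessful bid: $28,300 → clearing price.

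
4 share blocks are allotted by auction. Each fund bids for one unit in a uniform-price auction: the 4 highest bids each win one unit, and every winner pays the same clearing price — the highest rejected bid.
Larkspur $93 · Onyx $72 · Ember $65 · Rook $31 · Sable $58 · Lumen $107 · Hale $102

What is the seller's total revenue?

Total revenue: $260

Bids ranked high→low: 107 (Lumen), 102 (Hale), 93 (Larkspur), 72 (Onyx), 65 (Ember), 58 (Sable), …
The 4 highest are Lumen, Hale, Larkspur, Onyx.
First losing bid is Ember's $65, which sets the uniform price.
Total revenue = 4 × $65 = $260.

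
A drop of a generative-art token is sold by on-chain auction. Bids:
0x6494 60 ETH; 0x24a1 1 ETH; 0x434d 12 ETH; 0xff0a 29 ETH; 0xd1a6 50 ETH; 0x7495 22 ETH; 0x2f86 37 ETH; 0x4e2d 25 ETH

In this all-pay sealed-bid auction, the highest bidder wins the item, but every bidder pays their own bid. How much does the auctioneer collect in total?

Bids in order: 60 (0x6494) > 50 (0xd1a6) > 37 (0x2f86) > 29 (0xff0a) > 25 (0x4e2d) > 22 (0x7495) > …
0x6494 wins with the top bid; all bids are sunk regardless.
Every bidder forfeits their bid regardless of winning.
Revenue = 60 + 1 + 12 + 29 + 50 + 22 + 37 + 25 = 236 ETH.

Total revenue: 236 ETH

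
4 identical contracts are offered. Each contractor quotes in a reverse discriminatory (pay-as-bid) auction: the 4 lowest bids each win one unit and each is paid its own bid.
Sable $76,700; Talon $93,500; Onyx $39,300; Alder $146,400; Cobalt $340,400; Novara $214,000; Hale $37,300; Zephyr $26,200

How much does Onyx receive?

Onyx is paid $39,300

Sorting: 26,200 (Zephyr), 37,300 (Hale), 39,300 (Onyx), 76,700 (Sable), 93,500 (Talon), 146,400 (Alder), …
Winners (4 units): Zephyr, Hale, Onyx, Sable.
Onyx wins → own bid $39,300.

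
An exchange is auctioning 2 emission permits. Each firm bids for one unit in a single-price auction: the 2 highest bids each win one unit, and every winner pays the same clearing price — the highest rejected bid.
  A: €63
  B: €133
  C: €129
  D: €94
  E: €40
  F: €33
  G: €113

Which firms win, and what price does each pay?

Ordering the bids: 133 (B), 129 (C), 113 (G), 94 (D), …
The 2 highest are B, C.
Clearing price = highest rejected bid = €113.

B, C; each pays €113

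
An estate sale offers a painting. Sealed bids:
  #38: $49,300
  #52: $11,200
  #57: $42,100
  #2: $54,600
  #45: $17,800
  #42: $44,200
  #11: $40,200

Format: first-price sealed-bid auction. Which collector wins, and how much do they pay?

First-price sealed-bid auction: the highest bidder wins and pays their own bid.
Bids ranked: 54,600 (#2) > 49,300 (#38) > 44,200 (#42) > 42,100 (#57) > 40,200 (#11) > 17,800 (#45) > …
#2 is highest → pays own bid, $54,600.

#2 pays $54,600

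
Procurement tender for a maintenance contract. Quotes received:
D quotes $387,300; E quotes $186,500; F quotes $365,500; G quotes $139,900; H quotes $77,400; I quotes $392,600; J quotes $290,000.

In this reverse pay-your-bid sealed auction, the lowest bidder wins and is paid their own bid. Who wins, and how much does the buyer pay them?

H is paid $77,400

Sorting bids: 77,400 (H) < 139,900 (G) < 186,500 (E) < 290,000 (J) < 365,500 (F) < 387,300 (D) < …
H is lowest → is paid own bid, $77,400.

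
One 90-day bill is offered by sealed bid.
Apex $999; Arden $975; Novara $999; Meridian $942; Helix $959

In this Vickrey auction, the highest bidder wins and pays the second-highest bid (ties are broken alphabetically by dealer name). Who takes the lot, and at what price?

Bids in order: 999 (Apex) > 999 (Novara) > 975 (Arden) > 959 (Helix) > 942 (Meridian)
Tie at $999 → Apex wins by tie-break.
Second-price: Apex pays Novara's bid of $999.

Apex pays $999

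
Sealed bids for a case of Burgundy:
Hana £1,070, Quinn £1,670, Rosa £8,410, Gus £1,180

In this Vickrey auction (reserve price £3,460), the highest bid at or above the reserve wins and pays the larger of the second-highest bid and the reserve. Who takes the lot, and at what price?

Bids in order: 8,410 (Rosa) > 1,670 (Quinn) > 1,180 (Gus) > 1,070 (Hana)
Highest eligible bid: Rosa at £8,410.
max(second-highest £1,670, reserve £3,460) = £3,460.

Rosa pays £3,460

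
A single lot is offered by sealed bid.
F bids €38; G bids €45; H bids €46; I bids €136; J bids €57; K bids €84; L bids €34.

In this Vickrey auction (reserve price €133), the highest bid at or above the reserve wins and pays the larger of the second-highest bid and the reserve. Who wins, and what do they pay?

Sorting bids: 136 (I) > 84 (K) > 57 (J) > 46 (H) > 45 (G) > 38 (F) > …
I has the top bid at or above the reserve (€136).
max(second-highest €84, reserve €133) = €133.

I pays €133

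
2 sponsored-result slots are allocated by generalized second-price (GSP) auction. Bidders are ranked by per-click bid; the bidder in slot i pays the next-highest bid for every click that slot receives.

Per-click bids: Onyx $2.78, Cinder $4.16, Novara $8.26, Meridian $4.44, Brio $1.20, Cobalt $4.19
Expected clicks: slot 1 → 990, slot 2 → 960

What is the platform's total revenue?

Per-click bids in order: $8.26 (Novara) > $4.44 (Meridian) > $4.19 (Cobalt) > …
Slot 1: Novara pays $4.44 × 990 = $4395.60
Slot 2: Meridian pays $4.19 × 960 = $4022.40
Total = $8418.00

Total revenue: $8418.00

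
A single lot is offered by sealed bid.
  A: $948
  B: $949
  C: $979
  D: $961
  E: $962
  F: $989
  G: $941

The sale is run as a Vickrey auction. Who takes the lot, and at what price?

Bids in order: 989 (F) > 979 (C) > 962 (E) > 961 (D) > 949 (B) > 948 (A) > …
F is highest; pays the second-highest bid, $979.

F pays $979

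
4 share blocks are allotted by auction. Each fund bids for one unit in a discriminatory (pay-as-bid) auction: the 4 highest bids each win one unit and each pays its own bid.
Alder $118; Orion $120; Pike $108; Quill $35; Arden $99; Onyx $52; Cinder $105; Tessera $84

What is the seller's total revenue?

Sorting: 120 (Orion), 118 (Alder), 108 (Pike), 105 (Cinder), 99 (Arden), 84 (Tessera), …
Winners (4 units): Orion, Alder, Pike, Cinder.
Total revenue = 120 + 118 + 108 + 105 = $451.

Total revenue: $451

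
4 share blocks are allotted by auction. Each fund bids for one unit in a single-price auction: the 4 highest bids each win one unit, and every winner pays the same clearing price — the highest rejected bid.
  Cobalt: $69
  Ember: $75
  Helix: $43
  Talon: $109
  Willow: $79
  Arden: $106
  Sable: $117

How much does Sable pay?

Sable pays $75

Bids ranked high→low: 117 (Sable), 109 (Talon), 106 (Arden), 79 (Willow), 75 (Ember), 69 (Cobalt), …
Top 4: Sable, Talon, Arden, Willow.
Clearing price = highest rejected bid = $75.
Sable wins → pays $75.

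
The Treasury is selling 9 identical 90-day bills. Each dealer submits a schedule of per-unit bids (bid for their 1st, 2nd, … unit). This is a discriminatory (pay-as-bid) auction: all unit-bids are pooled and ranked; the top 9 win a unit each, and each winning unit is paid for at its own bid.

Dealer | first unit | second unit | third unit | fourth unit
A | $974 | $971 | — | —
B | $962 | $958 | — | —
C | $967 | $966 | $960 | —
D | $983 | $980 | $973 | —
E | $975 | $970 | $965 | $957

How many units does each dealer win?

A 2, C 2, D 3, E 2

Pooled unit-bids ranked (top 9): 983 (D-1), 980 (D-2), 975 (E-1), 974 (A-1), 973 (D-3), 971 (A-2), 970 (E-2), 967 (C-1), 966 (C-2)
Next rejected bid: $965 (not a price — pay-as-bid).
Allocation: A 2, C 2, D 3, E 2.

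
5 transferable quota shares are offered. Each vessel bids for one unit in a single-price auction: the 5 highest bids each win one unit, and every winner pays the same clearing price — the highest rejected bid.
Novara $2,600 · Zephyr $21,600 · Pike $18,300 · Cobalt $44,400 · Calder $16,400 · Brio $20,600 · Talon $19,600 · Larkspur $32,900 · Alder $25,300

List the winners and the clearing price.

Ordering the bids: 44,400 (Cobalt), 32,900 (Larkspur), 25,300 (Alder), 21,600 (Zephyr), 20,600 (Brio), 19,600 (Talon), 18,300 (Pike), …
The 5 highest are Cobalt, Larkspur, Alder, Zephyr, Brio.
Clearing price = highest rejected bid = $19,600.

Cobalt, Larkspur, Alder, Zephyr, Brio; each pays $19,600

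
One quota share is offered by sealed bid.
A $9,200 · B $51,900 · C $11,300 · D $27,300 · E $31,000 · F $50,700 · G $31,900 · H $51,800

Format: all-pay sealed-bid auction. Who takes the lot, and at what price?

B pays $51,900

Bids in order: 51,900 (B) > 51,800 (H) > 50,700 (F) > 31,900 (G) > 31,000 (E) > 27,300 (D) > …
B is highest and takes the item; every bidder forfeits their bid.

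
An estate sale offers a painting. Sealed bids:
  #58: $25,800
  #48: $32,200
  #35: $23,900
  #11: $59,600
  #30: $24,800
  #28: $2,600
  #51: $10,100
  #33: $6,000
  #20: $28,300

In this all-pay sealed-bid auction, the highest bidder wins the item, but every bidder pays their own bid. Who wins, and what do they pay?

#11 pays $59,600

Bids ranked: 59,600 (#11) > 32,200 (#48) > 28,300 (#20) > 25,800 (#58) > 24,800 (#30) > 23,900 (#35) > …
#11 wins with the top bid; all bids are sunk regardless.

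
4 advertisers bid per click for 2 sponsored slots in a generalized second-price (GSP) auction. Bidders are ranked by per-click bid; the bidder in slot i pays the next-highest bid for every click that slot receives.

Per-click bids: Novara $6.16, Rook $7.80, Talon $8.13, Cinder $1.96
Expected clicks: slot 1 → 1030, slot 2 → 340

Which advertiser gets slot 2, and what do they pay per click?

Ranked by bid: $8.13 (Talon) > $7.80 (Rook) > $6.16 (Novara) > …
Slot 2 goes to the second-ranked bidder, Rook, who pays the next bid down: $6.16/click.

Rook; $6.16 per click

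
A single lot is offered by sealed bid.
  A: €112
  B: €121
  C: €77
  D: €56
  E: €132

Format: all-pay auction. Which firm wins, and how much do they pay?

E pays €132

Bids in order: 132 (E) > 121 (B) > 112 (A) > 77 (C) > 56 (D)
E wins with the top bid; all bids are sunk regardless.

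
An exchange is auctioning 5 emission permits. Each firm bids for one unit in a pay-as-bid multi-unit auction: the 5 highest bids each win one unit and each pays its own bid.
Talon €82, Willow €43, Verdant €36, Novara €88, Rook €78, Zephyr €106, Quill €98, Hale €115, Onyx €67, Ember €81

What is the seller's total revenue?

Bids ranked high→low: 115 (Hale), 106 (Zephyr), 98 (Quill), 88 (Novara), 82 (Talon), 81 (Ember), 78 (Rook), …
Top 5: Hale, Zephyr, Quill, Novara, Talon.
Total revenue = 115 + 106 + 98 + 88 + 82 = €489.

Total revenue: €489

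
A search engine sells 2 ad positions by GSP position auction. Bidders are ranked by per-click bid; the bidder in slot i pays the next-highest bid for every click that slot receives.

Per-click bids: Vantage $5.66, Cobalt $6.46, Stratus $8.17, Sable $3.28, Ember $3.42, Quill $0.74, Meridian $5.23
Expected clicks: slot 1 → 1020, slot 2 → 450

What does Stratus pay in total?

Per-click bids in order: $8.17 (Stratus) > $6.46 (Cobalt) > $5.66 (Vantage) > …
Stratus holds slot 1 → pays next bid $6.46 × 1020 clicks = $6589.20.

Stratus pays $6589.20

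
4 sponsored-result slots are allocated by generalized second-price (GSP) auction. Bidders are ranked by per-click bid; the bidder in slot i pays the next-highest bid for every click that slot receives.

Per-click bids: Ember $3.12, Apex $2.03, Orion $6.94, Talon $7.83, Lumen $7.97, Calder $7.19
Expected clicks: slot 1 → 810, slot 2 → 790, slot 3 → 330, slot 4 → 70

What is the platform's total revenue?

Total revenue: $14531.00

Sorting advertisers: $7.97 (Lumen) > $7.83 (Talon) > $7.19 (Calder) > $6.94 (Orion) > $3.12 (Ember) > …
Slot 1: Lumen pays $7.83 × 810 = $6342.30
Slot 2: Talon pays $7.19 × 790 = $5680.10
Slot 3: Calder pays $6.94 × 330 = $2290.20
Slot 4: Orion pays $3.12 × 70 = $218.40
Total = $14531.00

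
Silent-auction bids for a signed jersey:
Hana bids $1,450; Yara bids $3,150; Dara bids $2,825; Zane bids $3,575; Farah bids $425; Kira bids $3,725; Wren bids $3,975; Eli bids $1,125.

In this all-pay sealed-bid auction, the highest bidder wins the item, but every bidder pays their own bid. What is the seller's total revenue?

Total revenue: $20,250

Rule: the highest bidder wins the item, but every bidder pays their own bid.
Bids in order: 3,975 (Wren) > 3,725 (Kira) > 3,575 (Zane) > 3,150 (Yara) > 2,825 (Dara) > 1,450 (Hana) > …
Wren wins with the top bid; all bids are sunk regardless.
Every bidder forfeits their bid regardless of winning.
Revenue = 1,450 + 3,150 + 2,825 + 3,575 + 425 + 3,725 + 3,975 + 1,125 = $20,250.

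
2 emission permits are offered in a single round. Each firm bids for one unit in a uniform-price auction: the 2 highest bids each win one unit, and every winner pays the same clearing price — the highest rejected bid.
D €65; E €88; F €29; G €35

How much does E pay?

E pays €35

Bids ranked high→low: 88 (E), 65 (D), 35 (G), 29 (F)
Winners (2 units): E, D.
Clearing price = highest rejected bid = €35.
E wins → pays €35.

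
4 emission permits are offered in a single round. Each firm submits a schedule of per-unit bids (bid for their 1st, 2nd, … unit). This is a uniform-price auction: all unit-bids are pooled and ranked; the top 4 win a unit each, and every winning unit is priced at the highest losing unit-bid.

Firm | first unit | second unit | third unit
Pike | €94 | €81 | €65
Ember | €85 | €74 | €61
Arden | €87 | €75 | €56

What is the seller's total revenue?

Total revenue: €300

Pooled unit-bids ranked (top 4): 94 (Pike-1), 87 (Arden-1), 85 (Ember-1), 81 (Pike-2)
Highest rejected unit-bid = €75.
Allocation: Arden 1, Ember 1, Pike 2. Every unit priced at €75.
Revenue = 4 × 75 = €300.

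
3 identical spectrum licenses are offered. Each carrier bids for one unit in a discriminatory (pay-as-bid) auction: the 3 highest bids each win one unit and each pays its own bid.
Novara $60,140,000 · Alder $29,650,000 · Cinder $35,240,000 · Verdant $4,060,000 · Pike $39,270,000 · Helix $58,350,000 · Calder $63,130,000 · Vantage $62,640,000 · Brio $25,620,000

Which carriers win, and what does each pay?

Calder $63,130,000, Vantage $62,640,000, Novara $60,140,000

Ordering the bids: 63,130,000 (Calder), 62,640,000 (Vantage), 60,140,000 (Novara), 58,350,000 (Helix), 39,270,000 (Pike), …
Winners (3 units): Calder, Vantage, Novara.
Each winner pays its own bid: Calder $63,130,000, Vantage $62,640,000, Novara $60,140,000.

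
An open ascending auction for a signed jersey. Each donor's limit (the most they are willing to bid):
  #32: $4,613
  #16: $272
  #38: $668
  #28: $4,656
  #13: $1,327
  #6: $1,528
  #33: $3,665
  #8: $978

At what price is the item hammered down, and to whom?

#28 wins at $4,613

Limits in order: 4,656 (#28) > 4,613 (#32) > 3,665 (#33) > 1,528 (#6) > 1,327 (#13) > 978 (#8) > …
#32 is the last rival to drop out, at $4,613; #28 remains and wins at that price.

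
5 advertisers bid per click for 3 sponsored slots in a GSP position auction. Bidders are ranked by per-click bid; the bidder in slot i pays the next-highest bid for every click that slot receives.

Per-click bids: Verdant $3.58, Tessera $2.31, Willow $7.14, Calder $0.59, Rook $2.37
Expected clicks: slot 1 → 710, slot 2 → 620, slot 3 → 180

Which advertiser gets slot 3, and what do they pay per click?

Rook; $2.31 per click

Sorting advertisers: $7.14 (Willow) > $3.58 (Verdant) > $2.37 (Rook) > $2.31 (Tessera) > …
Slot 3 goes to the third-ranked bidder, Rook, who pays the next bid down: $2.31/click.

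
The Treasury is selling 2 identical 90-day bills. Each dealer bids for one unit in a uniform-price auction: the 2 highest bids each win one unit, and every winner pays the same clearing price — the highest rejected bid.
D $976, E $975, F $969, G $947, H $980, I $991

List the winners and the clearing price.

Ordering the bids: 991 (I), 980 (H), 976 (D), 975 (E), …
The 2 highest are I, H.
Clearing price = highest rejected bid = $976.

I, H; each pays $976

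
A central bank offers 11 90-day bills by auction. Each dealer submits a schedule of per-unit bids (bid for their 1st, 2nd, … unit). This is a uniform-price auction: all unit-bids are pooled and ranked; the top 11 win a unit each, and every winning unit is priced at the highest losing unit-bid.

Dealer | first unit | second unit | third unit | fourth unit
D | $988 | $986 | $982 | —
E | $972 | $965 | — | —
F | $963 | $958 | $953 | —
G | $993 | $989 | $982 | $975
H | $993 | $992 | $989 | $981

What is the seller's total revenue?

Total revenue: $10,692

Merging the schedules and taking the best 11: 993 (G-1), 993 (H-1), 992 (H-2), 989 (G-2), 989 (H-3), 988 (D-1), 986 (D-2), 982 (D-3), 982 (G-3), 981 (H-4), 975 (G-4)
The (k+1)-th unit-bid is $972.
Allocation: D 3, G 4, H 4. Every unit priced at $972.
Revenue = 11 × 972 = $10,692.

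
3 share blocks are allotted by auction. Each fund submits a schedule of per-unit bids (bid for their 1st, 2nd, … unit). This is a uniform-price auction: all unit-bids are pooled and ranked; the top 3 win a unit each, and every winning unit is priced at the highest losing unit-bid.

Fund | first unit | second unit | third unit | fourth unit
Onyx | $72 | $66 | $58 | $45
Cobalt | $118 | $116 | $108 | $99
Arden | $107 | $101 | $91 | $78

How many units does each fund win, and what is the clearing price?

All unit-bids, highest first — top 3: 118 (Cobalt-1), 116 (Cobalt-2), 108 (Cobalt-3)
The (k+1)-th unit-bid is $107.
Allocation: Cobalt 3.

Cobalt 3; clearing price $107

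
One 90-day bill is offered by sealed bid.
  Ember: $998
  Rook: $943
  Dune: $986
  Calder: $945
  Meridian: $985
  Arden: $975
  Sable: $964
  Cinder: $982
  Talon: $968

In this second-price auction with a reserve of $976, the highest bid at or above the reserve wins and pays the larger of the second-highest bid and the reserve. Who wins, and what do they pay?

Ember pays $986

Bids in order: 998 (Ember) > 986 (Dune) > 985 (Meridian) > 982 (Cinder) > 975 (Arden) > 968 (Talon) > …
Ember has the top bid at or above the reserve ($998).
Second-highest bid $986 exceeds the reserve $976 → payment $986.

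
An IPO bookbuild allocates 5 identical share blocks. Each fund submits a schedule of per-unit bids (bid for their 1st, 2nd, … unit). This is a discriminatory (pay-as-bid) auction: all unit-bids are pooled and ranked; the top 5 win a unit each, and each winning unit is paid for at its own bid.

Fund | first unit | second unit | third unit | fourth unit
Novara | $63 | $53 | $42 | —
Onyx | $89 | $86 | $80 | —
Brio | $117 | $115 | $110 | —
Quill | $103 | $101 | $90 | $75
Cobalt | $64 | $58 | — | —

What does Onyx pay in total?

Onyx pays $0

Merging the schedules and taking the best 5: 117 (Brio-1), 115 (Brio-2), 110 (Brio-3), 103 (Quill-1), 101 (Quill-2)
Next rejected bid: $90 (not a price — pay-as-bid).
Onyx wins no units.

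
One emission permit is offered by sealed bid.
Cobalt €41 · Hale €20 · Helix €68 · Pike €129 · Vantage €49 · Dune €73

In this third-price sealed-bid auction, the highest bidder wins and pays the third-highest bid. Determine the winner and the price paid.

Pike pays €68

Sorting bids: 129 (Pike) > 73 (Dune) > 68 (Helix) > 49 (Vantage) > 41 (Cobalt) > 20 (Hale)
Pike wins; payment is bid #3 in the ranking = €68.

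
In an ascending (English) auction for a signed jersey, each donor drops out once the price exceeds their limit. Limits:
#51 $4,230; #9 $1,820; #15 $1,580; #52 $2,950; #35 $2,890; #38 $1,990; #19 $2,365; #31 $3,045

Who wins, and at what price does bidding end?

#51 wins at $3,045

Limits ranked: 4,230 (#51) > 3,045 (#31) > 2,950 (#52) > 2,890 (#35) > 2,365 (#19) > 1,990 (#38) > …
#31 is the last rival to drop out, at $3,045; #51 remains and wins at that price.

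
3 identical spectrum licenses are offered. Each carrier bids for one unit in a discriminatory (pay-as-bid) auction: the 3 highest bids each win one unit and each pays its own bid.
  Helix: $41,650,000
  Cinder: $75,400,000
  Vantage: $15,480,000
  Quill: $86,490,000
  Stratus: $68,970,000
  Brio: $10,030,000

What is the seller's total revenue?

Sorting: 86,490,000 (Quill), 75,400,000 (Cinder), 68,970,000 (Stratus), 41,650,000 (Helix), 15,480,000 (Vantage), …
Winners (3 units): Quill, Cinder, Stratus.
Total revenue = 86,490,000 + 75,400,000 + 68,970,000 = $230,860,000.

Total revenue: $230,860,000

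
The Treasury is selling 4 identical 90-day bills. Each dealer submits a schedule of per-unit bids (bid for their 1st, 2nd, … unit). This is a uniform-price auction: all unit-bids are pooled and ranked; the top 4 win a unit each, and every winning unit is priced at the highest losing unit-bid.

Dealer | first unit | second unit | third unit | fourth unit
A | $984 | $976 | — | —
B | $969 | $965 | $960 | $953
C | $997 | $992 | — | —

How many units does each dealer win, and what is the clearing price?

All unit-bids, highest first — top 4: 997 (C-1), 992 (C-2), 984 (A-1), 976 (A-2)
The (k+1)-th unit-bid is $969.
Allocation: A 2, C 2.

A 2, C 2; clearing price $969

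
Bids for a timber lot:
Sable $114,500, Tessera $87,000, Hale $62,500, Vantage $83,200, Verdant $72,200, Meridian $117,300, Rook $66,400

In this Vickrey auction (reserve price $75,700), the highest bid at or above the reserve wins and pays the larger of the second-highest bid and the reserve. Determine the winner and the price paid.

Meridian pays $114,500

Bids in order: 117,300 (Meridian) > 114,500 (Sable) > 87,000 (Tessera) > 83,200 (Vantage) > 72,200 (Verdant) > 66,400 (Rook) > …
Meridian has the top bid at or above the reserve ($117,300).
Second-highest bid $114,500 exceeds the reserve $75,700 → payment $114,500.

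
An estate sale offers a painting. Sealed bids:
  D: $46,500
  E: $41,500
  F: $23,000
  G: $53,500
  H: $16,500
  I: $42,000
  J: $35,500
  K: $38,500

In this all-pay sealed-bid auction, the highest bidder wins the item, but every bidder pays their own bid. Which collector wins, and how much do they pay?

G pays $53,500

Bids ranked: 53,500 (G) > 46,500 (D) > 42,000 (I) > 41,500 (E) > 38,500 (K) > 35,500 (J) > …
G wins with the top bid; all bids are sunk regardless.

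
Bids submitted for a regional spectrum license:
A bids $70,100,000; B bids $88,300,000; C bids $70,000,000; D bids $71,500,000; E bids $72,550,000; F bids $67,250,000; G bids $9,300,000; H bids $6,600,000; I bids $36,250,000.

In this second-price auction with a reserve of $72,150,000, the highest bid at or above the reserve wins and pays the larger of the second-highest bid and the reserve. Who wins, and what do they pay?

B pays $72,550,000

Rule: the highest bid at or above the reserve wins and pays the larger of the second-highest bid and the reserve.
Bids ranked: 88,300,000 (B) > 72,550,000 (E) > 71,500,000 (D) > 70,100,000 (A) > 70,000,000 (C) > 67,250,000 (F) > …
B has the top bid at or above the reserve ($88,300,000).
max(second-highest $72,550,000, reserve $72,150,000) = $72,550,000; the reserve does not bind.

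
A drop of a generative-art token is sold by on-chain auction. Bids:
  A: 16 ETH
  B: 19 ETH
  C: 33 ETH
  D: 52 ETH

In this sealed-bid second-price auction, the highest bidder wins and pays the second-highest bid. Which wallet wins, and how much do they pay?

Sealed-bid second-price auction: the highest bidder wins and pays the second-highest bid.
Bids in order: 52 (D) > 33 (C) > 19 (B) > 16 (A)
D wins with the highest bid; price is set by the runner-up at 33 ETH.

D pays 33 ETH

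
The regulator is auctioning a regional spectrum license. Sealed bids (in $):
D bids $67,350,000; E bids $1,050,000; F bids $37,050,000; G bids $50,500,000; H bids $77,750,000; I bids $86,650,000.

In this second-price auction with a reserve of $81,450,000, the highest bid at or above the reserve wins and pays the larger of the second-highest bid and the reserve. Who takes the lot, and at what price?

I pays $81,450,000

Bids in order: 86,650,000 (I) > 77,750,000 (H) > 67,350,000 (D) > 50,500,000 (G) > 37,050,000 (F) > 1,050,000 (E)
I has the top bid at or above the reserve ($86,650,000).
max(second-highest $77,750,000, reserve $81,450,000) = $81,450,000.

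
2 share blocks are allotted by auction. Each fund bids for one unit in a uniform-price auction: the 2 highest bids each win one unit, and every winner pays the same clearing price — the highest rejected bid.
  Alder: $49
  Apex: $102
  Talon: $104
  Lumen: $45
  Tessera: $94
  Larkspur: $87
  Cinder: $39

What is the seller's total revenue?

Bids ranked high→low: 104 (Talon), 102 (Apex), 94 (Tessera), 87 (Larkspur), …
Winners (2 units): Talon, Apex.
Clearing price = highest rejected bid = $94.
Total revenue = 2 × $94 = $188.

Total revenue: $188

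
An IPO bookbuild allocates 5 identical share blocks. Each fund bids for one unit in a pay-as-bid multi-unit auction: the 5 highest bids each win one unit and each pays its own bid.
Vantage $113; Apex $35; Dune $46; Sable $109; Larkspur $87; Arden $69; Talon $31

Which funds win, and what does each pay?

Vantage $113, Sable $109, Larkspur $87, Arden $69, Dune $46

Bids ranked high→low: 113 (Vantage), 109 (Sable), 87 (Larkspur), 69 (Arden), 46 (Dune), 35 (Apex), 31 (Talon)
The 5 highest are Vantage, Sable, Larkspur, Arden, Dune.
Each winner pays its own bid: Vantage $113, Sable $109, Larkspur $87, Arden $69, Dune $46.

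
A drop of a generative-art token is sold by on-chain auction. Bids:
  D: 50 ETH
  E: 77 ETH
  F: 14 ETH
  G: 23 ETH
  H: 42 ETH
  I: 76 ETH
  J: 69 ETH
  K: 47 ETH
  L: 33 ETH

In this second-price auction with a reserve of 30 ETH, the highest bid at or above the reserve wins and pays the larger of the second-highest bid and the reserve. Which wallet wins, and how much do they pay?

Bids ranked: 77 (E) > 76 (I) > 69 (J) > 50 (D) > 47 (K) > 42 (H) > …
Highest eligible bid: E at 77 ETH.
max(second-highest 76 ETH, reserve 30 ETH) = 76 ETH; the reserve does not bind.

E pays 76 ETH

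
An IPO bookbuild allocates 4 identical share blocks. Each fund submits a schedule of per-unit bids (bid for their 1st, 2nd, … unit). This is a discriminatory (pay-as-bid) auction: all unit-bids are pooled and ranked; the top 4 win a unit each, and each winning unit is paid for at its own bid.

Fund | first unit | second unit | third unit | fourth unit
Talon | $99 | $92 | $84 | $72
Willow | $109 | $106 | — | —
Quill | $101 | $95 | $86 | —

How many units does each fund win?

Merging the schedules and taking the best 4: 109 (Willow-1), 106 (Willow-2), 101 (Quill-1), 99 (Talon-1)
Next rejected bid: $95 (not a price — pay-as-bid).
Allocation: Quill 1, Talon 1, Willow 2.

Quill 1, Talon 1, Willow 2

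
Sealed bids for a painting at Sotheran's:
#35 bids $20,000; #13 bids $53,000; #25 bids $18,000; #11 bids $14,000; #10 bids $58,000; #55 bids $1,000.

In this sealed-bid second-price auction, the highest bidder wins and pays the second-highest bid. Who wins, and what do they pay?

Sorting bids: 58,000 (#10) > 53,000 (#13) > 20,000 (#35) > 18,000 (#25) > 14,000 (#11) > 1,000 (#55)
#10 wins with the highest bid; price is set by the runner-up at $53,000.

#10 pays $53,000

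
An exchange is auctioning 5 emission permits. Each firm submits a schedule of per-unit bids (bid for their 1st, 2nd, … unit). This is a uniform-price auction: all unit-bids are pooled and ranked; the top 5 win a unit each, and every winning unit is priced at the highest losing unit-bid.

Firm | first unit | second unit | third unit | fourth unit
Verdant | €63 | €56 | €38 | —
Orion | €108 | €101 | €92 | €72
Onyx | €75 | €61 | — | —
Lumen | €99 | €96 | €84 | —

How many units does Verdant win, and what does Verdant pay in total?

Verdant: 0 units, pays €0

Merging the schedules and taking the best 5: 108 (Orion-1), 101 (Orion-2), 99 (Lumen-1), 96 (Lumen-2), 92 (Orion-3)
Highest rejected unit-bid = €84.
Verdant wins 0 unit(s) at €84 each.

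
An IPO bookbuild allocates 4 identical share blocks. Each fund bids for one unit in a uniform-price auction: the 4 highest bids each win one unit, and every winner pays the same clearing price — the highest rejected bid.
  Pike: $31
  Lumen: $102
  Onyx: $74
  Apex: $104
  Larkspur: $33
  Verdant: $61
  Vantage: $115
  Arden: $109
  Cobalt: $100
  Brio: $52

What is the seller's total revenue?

Bids ranked high→low: 115 (Vantage), 109 (Arden), 104 (Apex), 102 (Lumen), 100 (Cobalt), 74 (Onyx), …
Winners (4 units): Vantage, Arden, Apex, Lumen.
Highest unsuccessful bid: $100 → clearing price.
Total revenue = 4 × $100 = $400.

Total revenue: $400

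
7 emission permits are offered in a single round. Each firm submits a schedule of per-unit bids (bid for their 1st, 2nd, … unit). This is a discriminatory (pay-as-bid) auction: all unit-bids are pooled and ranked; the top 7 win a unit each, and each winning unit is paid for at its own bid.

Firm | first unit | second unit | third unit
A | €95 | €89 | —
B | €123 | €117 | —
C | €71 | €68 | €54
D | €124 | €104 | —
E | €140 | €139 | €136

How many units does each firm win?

All unit-bids, highest first — top 7: 140 (E-1), 139 (E-2), 136 (E-3), 124 (D-1), 123 (B-1), 117 (B-2), 104 (D-2)
Next rejected bid: €95 (not a price — pay-as-bid).
Allocation: B 2, D 2, E 3.

B 2, D 2, E 3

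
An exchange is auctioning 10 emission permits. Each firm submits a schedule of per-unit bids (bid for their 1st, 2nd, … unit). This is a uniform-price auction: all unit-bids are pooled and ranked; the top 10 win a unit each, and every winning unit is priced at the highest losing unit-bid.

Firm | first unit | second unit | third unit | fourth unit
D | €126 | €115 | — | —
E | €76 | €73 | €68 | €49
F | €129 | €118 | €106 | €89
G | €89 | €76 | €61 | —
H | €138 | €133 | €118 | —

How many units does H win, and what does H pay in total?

H: 3 units, pays €228

Merging the schedules and taking the best 10: 138 (H-1), 133 (H-2), 129 (F-1), 126 (D-1), 118 (F-2), 118 (H-3), 115 (D-2), 106 (F-3), 89 (F-4), 89 (G-1)
The (k+1)-th unit-bid is €76.
H wins 3 unit(s) at €76 each.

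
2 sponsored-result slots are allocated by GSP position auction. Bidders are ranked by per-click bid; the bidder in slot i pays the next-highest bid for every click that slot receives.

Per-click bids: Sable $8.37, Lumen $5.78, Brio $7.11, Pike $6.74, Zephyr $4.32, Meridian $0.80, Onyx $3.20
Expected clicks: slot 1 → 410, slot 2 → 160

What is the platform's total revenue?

Total revenue: $3993.50

Ranked by bid: $8.37 (Sable) > $7.11 (Brio) > $6.74 (Pike) > …
Slot 1: Sable pays $7.11 × 410 = $2915.10
Slot 2: Brio pays $6.74 × 160 = $1078.40
Total = $3993.50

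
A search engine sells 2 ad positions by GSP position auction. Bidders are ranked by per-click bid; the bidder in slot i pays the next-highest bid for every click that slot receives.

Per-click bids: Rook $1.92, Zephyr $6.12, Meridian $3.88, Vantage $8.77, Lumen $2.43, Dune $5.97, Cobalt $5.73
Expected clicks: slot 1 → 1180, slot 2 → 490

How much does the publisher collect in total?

Total revenue: $10146.90

Per-click bids in order: $8.77 (Vantage) > $6.12 (Zephyr) > $5.97 (Dune) > …
Slot 1: Vantage pays $6.12 × 1180 = $7221.60
Slot 2: Zephyr pays $5.97 × 490 = $2925.30
Total = $10146.90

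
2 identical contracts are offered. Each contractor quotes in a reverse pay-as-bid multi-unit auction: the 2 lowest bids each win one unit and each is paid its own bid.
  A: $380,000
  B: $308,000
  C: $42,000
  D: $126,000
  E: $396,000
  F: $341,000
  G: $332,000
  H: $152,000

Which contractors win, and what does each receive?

Sorting: 42,000 (C), 126,000 (D), 152,000 (H), 308,000 (B), …
Lowest 2: C, D.
Each winner is paid its own bid: C $42,000, D $126,000.

C $42,000, D $126,000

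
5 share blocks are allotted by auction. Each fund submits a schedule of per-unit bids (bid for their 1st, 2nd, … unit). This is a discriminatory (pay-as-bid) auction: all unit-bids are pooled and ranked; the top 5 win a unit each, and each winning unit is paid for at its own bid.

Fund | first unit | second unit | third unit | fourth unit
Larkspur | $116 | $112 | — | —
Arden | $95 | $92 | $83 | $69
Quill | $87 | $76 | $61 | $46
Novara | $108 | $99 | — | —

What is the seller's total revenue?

All unit-bids, highest first — top 5: 116 (Larkspur-1), 112 (Larkspur-2), 108 (Novara-1), 99 (Novara-2), 95 (Arden-1)
Next rejected bid: $92 (not a price — pay-as-bid).
Each winning unit pays its own bid.
Revenue = 116 + 112 + 108 + 99 + 95 = $530.

Total revenue: $530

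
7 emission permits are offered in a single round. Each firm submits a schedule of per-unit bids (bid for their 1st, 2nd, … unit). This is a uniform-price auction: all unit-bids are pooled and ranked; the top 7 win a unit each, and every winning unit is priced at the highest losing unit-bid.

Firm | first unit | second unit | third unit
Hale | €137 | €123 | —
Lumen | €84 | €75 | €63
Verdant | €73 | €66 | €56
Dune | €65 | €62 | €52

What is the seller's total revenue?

Pooled unit-bids ranked (top 7): 137 (Hale-1), 123 (Hale-2), 84 (Lumen-1), 75 (Lumen-2), 73 (Verdant-1), 66 (Verdant-2), 65 (Dune-1)
The (k+1)-th unit-bid is €63.
Allocation: Dune 1, Hale 2, Lumen 2, Verdant 2. Every unit priced at €63.
Revenue = 7 × 63 = €441.

Total revenue: €441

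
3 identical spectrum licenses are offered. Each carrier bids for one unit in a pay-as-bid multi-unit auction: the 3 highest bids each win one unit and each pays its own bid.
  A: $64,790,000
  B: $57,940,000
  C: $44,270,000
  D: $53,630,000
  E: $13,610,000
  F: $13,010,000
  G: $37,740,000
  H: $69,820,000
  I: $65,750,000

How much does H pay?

H pays $69,820,000

Bids ranked high→low: 69,820,000 (H), 65,750,000 (I), 64,790,000 (A), 57,940,000 (B), 53,630,000 (D), …
Top 3: H, I, A.
H wins → own bid $69,820,000.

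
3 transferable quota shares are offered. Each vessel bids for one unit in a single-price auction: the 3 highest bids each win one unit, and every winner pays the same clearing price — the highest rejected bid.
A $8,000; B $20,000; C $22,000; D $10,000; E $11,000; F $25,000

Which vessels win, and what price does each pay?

Bids ranked high→low: 25,000 (F), 22,000 (C), 20,000 (B), 11,000 (E), 10,000 (D), …
The 3 highest are F, C, B.
Clearing price = highest rejected bid = $11,000.

F, C, B; each pays $11,000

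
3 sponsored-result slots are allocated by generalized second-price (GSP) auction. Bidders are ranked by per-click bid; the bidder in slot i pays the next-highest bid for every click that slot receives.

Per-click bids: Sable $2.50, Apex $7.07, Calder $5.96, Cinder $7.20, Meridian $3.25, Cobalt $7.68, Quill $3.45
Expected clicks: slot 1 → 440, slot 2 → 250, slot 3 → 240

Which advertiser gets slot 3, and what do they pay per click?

Apex; $5.96 per click

Sorting advertisers: $7.68 (Cobalt) > $7.20 (Cinder) > $7.07 (Apex) > $5.96 (Calder) > …
Slot 3 goes to the third-ranked bidder, Apex, who pays the next bid down: $5.96/click.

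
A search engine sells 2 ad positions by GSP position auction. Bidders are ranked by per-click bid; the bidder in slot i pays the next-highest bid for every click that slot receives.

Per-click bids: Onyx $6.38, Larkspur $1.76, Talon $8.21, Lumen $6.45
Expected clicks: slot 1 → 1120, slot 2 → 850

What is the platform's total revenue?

Total revenue: $12647.00

Ranked by bid: $8.21 (Talon) > $6.45 (Lumen) > $6.38 (Onyx) > …
Slot 1: Talon pays $6.45 × 1120 = $7224.00
Slot 2: Lumen pays $6.38 × 850 = $5423.00
Total = $12647.00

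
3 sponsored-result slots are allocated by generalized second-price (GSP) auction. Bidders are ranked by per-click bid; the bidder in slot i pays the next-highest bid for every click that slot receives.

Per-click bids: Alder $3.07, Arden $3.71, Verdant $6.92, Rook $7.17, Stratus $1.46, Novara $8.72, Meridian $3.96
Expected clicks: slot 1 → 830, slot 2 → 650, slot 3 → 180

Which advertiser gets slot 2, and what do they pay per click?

Per-click bids in order: $8.72 (Novara) > $7.17 (Rook) > $6.92 (Verdant) > $3.96 (Meridian) > …
Slot 2 goes to the second-ranked bidder, Rook, who pays the next bid down: $6.92/click.

Rook; $6.92 per click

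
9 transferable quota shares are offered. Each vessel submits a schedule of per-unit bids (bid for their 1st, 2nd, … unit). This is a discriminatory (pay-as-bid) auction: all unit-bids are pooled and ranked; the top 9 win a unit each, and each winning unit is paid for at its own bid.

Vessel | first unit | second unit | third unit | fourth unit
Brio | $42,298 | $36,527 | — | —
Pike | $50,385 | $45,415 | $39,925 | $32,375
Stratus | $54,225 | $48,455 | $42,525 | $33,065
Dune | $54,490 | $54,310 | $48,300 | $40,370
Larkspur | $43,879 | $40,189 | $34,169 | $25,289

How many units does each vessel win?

Merging the schedules and taking the best 9: 54,490 (Dune-1), 54,310 (Dune-2), 54,225 (Stratus-1), 50,385 (Pike-1), 48,455 (Stratus-2), 48,300 (Dune-3), 45,415 (Pike-2), 43,879 (Larkspur-1), 42,525 (Stratus-3)
Next rejected bid: $42,298 (not a price — pay-as-bid).
Allocation: Dune 3, Larkspur 1, Pike 2, Stratus 3.

Dune 3, Larkspur 1, Pike 2, Stratus 3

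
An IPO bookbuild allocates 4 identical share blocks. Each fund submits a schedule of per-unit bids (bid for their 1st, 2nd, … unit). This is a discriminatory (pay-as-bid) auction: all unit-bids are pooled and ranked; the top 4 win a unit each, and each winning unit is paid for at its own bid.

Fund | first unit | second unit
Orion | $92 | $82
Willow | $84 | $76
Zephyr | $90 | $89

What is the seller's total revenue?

Total revenue: $355

Merging the schedules and taking the best 4: 92 (Orion-1), 90 (Zephyr-1), 89 (Zephyr-2), 84 (Willow-1)
Next rejected bid: $82 (not a price — pay-as-bid).
Each winning unit pays its own bid.
Revenue = 92 + 90 + 89 + 84 = $355.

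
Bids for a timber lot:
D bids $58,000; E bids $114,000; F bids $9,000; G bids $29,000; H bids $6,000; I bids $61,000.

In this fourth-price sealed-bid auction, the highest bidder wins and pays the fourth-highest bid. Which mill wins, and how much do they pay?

E pays $29,000

Sorting bids: 114,000 (E) > 61,000 (I) > 58,000 (D) > 29,000 (G) > 9,000 (F) > 6,000 (H)
E wins; payment is bid #4 in the ranking = $29,000.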